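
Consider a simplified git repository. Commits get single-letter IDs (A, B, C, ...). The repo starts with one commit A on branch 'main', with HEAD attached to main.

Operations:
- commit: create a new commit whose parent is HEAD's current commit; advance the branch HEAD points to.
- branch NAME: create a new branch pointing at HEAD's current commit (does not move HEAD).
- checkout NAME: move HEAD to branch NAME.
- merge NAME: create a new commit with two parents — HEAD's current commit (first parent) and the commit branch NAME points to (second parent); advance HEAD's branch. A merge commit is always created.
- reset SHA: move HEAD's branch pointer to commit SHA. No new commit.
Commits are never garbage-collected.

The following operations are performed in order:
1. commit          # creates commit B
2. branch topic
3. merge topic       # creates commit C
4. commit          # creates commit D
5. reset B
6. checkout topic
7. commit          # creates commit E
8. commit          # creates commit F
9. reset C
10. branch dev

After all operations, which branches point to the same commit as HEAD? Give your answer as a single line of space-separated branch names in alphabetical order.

After op 1 (commit): HEAD=main@B [main=B]
After op 2 (branch): HEAD=main@B [main=B topic=B]
After op 3 (merge): HEAD=main@C [main=C topic=B]
After op 4 (commit): HEAD=main@D [main=D topic=B]
After op 5 (reset): HEAD=main@B [main=B topic=B]
After op 6 (checkout): HEAD=topic@B [main=B topic=B]
After op 7 (commit): HEAD=topic@E [main=B topic=E]
After op 8 (commit): HEAD=topic@F [main=B topic=F]
After op 9 (reset): HEAD=topic@C [main=B topic=C]
After op 10 (branch): HEAD=topic@C [dev=C main=B topic=C]

Answer: dev topic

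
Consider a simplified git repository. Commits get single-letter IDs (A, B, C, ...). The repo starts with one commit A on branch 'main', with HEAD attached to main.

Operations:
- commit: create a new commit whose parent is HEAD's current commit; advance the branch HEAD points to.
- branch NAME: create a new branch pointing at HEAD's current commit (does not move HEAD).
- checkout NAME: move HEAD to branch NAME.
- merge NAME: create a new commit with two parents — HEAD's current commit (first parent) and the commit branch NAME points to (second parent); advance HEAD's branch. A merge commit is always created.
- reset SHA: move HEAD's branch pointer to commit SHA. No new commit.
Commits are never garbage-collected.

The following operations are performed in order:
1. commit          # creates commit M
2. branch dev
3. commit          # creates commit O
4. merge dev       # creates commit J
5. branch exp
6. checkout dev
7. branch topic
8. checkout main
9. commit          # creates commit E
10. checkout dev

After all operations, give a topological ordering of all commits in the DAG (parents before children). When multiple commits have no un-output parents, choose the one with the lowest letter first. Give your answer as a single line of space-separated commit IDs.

Answer: A M O J E

Derivation:
After op 1 (commit): HEAD=main@M [main=M]
After op 2 (branch): HEAD=main@M [dev=M main=M]
After op 3 (commit): HEAD=main@O [dev=M main=O]
After op 4 (merge): HEAD=main@J [dev=M main=J]
After op 5 (branch): HEAD=main@J [dev=M exp=J main=J]
After op 6 (checkout): HEAD=dev@M [dev=M exp=J main=J]
After op 7 (branch): HEAD=dev@M [dev=M exp=J main=J topic=M]
After op 8 (checkout): HEAD=main@J [dev=M exp=J main=J topic=M]
After op 9 (commit): HEAD=main@E [dev=M exp=J main=E topic=M]
After op 10 (checkout): HEAD=dev@M [dev=M exp=J main=E topic=M]
commit A: parents=[]
commit E: parents=['J']
commit J: parents=['O', 'M']
commit M: parents=['A']
commit O: parents=['M']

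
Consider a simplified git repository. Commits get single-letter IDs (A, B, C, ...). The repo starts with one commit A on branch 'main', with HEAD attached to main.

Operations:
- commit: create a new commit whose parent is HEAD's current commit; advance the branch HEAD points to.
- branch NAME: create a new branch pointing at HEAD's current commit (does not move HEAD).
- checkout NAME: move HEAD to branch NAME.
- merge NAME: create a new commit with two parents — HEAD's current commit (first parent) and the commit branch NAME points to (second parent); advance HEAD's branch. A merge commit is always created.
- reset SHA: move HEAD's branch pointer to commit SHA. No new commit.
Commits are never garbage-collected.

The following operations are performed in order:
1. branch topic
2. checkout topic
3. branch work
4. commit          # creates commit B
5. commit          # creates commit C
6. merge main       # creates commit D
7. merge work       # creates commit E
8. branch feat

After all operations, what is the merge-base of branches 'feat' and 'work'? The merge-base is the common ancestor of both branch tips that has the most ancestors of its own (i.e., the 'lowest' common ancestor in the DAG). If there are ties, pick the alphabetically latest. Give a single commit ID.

Answer: A

Derivation:
After op 1 (branch): HEAD=main@A [main=A topic=A]
After op 2 (checkout): HEAD=topic@A [main=A topic=A]
After op 3 (branch): HEAD=topic@A [main=A topic=A work=A]
After op 4 (commit): HEAD=topic@B [main=A topic=B work=A]
After op 5 (commit): HEAD=topic@C [main=A topic=C work=A]
After op 6 (merge): HEAD=topic@D [main=A topic=D work=A]
After op 7 (merge): HEAD=topic@E [main=A topic=E work=A]
After op 8 (branch): HEAD=topic@E [feat=E main=A topic=E work=A]
ancestors(feat=E): ['A', 'B', 'C', 'D', 'E']
ancestors(work=A): ['A']
common: ['A']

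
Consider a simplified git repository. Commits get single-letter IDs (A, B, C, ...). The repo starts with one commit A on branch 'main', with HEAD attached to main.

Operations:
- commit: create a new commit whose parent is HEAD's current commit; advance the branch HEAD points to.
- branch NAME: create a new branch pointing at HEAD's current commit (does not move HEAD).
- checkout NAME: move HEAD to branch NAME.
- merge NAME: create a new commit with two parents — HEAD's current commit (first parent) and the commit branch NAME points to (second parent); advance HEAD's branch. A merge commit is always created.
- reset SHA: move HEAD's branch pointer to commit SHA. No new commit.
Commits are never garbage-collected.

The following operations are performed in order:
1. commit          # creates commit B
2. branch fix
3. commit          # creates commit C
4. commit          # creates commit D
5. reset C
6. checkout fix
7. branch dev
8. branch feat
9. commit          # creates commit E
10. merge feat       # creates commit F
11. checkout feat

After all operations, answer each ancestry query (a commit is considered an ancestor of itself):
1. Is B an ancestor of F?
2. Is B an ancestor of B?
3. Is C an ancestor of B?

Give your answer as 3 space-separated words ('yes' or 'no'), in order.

After op 1 (commit): HEAD=main@B [main=B]
After op 2 (branch): HEAD=main@B [fix=B main=B]
After op 3 (commit): HEAD=main@C [fix=B main=C]
After op 4 (commit): HEAD=main@D [fix=B main=D]
After op 5 (reset): HEAD=main@C [fix=B main=C]
After op 6 (checkout): HEAD=fix@B [fix=B main=C]
After op 7 (branch): HEAD=fix@B [dev=B fix=B main=C]
After op 8 (branch): HEAD=fix@B [dev=B feat=B fix=B main=C]
After op 9 (commit): HEAD=fix@E [dev=B feat=B fix=E main=C]
After op 10 (merge): HEAD=fix@F [dev=B feat=B fix=F main=C]
After op 11 (checkout): HEAD=feat@B [dev=B feat=B fix=F main=C]
ancestors(F) = {A,B,E,F}; B in? yes
ancestors(B) = {A,B}; B in? yes
ancestors(B) = {A,B}; C in? no

Answer: yes yes no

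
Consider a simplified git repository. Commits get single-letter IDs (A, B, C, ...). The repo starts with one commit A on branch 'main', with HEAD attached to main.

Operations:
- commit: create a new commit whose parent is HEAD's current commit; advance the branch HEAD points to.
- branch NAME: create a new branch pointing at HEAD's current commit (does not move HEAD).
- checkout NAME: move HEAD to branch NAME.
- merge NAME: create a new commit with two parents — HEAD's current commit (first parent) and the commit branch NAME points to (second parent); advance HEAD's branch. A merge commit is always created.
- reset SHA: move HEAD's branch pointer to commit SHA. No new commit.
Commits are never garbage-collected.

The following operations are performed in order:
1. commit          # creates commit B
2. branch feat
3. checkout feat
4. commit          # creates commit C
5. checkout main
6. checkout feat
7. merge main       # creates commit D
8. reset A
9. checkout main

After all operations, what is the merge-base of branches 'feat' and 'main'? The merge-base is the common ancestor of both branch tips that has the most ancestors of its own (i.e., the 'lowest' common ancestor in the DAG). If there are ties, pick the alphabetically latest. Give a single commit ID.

After op 1 (commit): HEAD=main@B [main=B]
After op 2 (branch): HEAD=main@B [feat=B main=B]
After op 3 (checkout): HEAD=feat@B [feat=B main=B]
After op 4 (commit): HEAD=feat@C [feat=C main=B]
After op 5 (checkout): HEAD=main@B [feat=C main=B]
After op 6 (checkout): HEAD=feat@C [feat=C main=B]
After op 7 (merge): HEAD=feat@D [feat=D main=B]
After op 8 (reset): HEAD=feat@A [feat=A main=B]
After op 9 (checkout): HEAD=main@B [feat=A main=B]
ancestors(feat=A): ['A']
ancestors(main=B): ['A', 'B']
common: ['A']

Answer: A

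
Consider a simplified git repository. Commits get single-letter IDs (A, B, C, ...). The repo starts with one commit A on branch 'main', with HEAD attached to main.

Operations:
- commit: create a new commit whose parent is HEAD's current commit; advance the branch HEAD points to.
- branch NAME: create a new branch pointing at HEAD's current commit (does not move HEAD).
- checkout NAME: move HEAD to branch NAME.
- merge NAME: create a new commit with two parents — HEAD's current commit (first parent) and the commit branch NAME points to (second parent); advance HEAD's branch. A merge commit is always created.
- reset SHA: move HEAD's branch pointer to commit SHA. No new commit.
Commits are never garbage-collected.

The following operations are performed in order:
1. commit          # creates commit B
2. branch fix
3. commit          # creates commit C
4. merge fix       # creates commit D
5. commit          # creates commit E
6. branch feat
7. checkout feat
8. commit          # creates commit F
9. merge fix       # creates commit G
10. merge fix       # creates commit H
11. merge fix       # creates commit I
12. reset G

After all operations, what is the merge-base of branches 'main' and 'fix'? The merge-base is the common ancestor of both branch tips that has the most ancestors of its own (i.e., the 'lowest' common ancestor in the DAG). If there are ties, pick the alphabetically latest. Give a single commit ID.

Answer: B

Derivation:
After op 1 (commit): HEAD=main@B [main=B]
After op 2 (branch): HEAD=main@B [fix=B main=B]
After op 3 (commit): HEAD=main@C [fix=B main=C]
After op 4 (merge): HEAD=main@D [fix=B main=D]
After op 5 (commit): HEAD=main@E [fix=B main=E]
After op 6 (branch): HEAD=main@E [feat=E fix=B main=E]
After op 7 (checkout): HEAD=feat@E [feat=E fix=B main=E]
After op 8 (commit): HEAD=feat@F [feat=F fix=B main=E]
After op 9 (merge): HEAD=feat@G [feat=G fix=B main=E]
After op 10 (merge): HEAD=feat@H [feat=H fix=B main=E]
After op 11 (merge): HEAD=feat@I [feat=I fix=B main=E]
After op 12 (reset): HEAD=feat@G [feat=G fix=B main=E]
ancestors(main=E): ['A', 'B', 'C', 'D', 'E']
ancestors(fix=B): ['A', 'B']
common: ['A', 'B']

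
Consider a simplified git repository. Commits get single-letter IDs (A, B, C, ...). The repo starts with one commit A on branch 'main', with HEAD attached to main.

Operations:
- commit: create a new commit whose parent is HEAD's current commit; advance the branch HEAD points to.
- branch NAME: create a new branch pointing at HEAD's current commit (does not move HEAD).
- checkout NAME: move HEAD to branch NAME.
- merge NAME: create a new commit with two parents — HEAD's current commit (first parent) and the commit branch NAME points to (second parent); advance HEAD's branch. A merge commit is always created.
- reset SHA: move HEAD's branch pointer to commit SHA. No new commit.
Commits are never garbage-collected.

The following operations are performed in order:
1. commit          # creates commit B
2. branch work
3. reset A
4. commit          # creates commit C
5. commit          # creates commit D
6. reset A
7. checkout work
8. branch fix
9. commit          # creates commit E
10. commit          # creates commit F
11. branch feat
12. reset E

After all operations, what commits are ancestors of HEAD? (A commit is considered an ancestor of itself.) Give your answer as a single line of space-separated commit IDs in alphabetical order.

After op 1 (commit): HEAD=main@B [main=B]
After op 2 (branch): HEAD=main@B [main=B work=B]
After op 3 (reset): HEAD=main@A [main=A work=B]
After op 4 (commit): HEAD=main@C [main=C work=B]
After op 5 (commit): HEAD=main@D [main=D work=B]
After op 6 (reset): HEAD=main@A [main=A work=B]
After op 7 (checkout): HEAD=work@B [main=A work=B]
After op 8 (branch): HEAD=work@B [fix=B main=A work=B]
After op 9 (commit): HEAD=work@E [fix=B main=A work=E]
After op 10 (commit): HEAD=work@F [fix=B main=A work=F]
After op 11 (branch): HEAD=work@F [feat=F fix=B main=A work=F]
After op 12 (reset): HEAD=work@E [feat=F fix=B main=A work=E]

Answer: A B E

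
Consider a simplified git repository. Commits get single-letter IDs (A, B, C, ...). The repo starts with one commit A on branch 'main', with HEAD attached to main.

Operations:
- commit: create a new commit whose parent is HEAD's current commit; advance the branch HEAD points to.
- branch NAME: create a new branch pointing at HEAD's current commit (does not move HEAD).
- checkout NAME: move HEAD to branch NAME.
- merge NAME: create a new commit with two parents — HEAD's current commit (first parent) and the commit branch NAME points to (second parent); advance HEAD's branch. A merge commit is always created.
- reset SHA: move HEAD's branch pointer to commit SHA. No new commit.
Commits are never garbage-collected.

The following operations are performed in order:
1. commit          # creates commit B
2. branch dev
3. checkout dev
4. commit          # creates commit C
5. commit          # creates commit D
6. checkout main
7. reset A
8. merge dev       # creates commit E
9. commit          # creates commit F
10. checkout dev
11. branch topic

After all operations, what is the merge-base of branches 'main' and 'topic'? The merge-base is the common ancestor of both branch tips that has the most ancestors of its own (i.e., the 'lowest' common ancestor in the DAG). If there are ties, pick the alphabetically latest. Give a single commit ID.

After op 1 (commit): HEAD=main@B [main=B]
After op 2 (branch): HEAD=main@B [dev=B main=B]
After op 3 (checkout): HEAD=dev@B [dev=B main=B]
After op 4 (commit): HEAD=dev@C [dev=C main=B]
After op 5 (commit): HEAD=dev@D [dev=D main=B]
After op 6 (checkout): HEAD=main@B [dev=D main=B]
After op 7 (reset): HEAD=main@A [dev=D main=A]
After op 8 (merge): HEAD=main@E [dev=D main=E]
After op 9 (commit): HEAD=main@F [dev=D main=F]
After op 10 (checkout): HEAD=dev@D [dev=D main=F]
After op 11 (branch): HEAD=dev@D [dev=D main=F topic=D]
ancestors(main=F): ['A', 'B', 'C', 'D', 'E', 'F']
ancestors(topic=D): ['A', 'B', 'C', 'D']
common: ['A', 'B', 'C', 'D']

Answer: D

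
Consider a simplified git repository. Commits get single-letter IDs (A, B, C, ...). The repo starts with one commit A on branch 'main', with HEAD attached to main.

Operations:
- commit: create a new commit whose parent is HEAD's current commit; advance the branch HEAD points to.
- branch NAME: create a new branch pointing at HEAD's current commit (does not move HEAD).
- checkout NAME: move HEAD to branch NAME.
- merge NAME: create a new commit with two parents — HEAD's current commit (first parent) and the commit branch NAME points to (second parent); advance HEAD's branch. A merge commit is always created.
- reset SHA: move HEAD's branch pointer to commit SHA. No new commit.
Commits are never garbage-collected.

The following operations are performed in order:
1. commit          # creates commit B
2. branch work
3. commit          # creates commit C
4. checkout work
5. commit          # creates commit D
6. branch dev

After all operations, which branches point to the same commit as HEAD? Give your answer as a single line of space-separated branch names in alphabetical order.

Answer: dev work

Derivation:
After op 1 (commit): HEAD=main@B [main=B]
After op 2 (branch): HEAD=main@B [main=B work=B]
After op 3 (commit): HEAD=main@C [main=C work=B]
After op 4 (checkout): HEAD=work@B [main=C work=B]
After op 5 (commit): HEAD=work@D [main=C work=D]
After op 6 (branch): HEAD=work@D [dev=D main=C work=D]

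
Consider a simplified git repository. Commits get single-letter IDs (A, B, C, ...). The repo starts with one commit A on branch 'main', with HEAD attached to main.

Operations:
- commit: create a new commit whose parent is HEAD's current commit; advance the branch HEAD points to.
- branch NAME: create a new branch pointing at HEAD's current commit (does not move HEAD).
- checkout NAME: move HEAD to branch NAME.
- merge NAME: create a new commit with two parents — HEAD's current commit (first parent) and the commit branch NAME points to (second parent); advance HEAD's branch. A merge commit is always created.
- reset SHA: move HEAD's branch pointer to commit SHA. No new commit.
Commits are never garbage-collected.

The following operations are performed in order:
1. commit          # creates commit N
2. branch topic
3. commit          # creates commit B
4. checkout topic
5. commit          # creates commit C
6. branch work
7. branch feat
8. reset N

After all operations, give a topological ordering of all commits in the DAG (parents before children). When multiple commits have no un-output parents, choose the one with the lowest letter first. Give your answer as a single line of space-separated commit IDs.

After op 1 (commit): HEAD=main@N [main=N]
After op 2 (branch): HEAD=main@N [main=N topic=N]
After op 3 (commit): HEAD=main@B [main=B topic=N]
After op 4 (checkout): HEAD=topic@N [main=B topic=N]
After op 5 (commit): HEAD=topic@C [main=B topic=C]
After op 6 (branch): HEAD=topic@C [main=B topic=C work=C]
After op 7 (branch): HEAD=topic@C [feat=C main=B topic=C work=C]
After op 8 (reset): HEAD=topic@N [feat=C main=B topic=N work=C]
commit A: parents=[]
commit B: parents=['N']
commit C: parents=['N']
commit N: parents=['A']

Answer: A N B C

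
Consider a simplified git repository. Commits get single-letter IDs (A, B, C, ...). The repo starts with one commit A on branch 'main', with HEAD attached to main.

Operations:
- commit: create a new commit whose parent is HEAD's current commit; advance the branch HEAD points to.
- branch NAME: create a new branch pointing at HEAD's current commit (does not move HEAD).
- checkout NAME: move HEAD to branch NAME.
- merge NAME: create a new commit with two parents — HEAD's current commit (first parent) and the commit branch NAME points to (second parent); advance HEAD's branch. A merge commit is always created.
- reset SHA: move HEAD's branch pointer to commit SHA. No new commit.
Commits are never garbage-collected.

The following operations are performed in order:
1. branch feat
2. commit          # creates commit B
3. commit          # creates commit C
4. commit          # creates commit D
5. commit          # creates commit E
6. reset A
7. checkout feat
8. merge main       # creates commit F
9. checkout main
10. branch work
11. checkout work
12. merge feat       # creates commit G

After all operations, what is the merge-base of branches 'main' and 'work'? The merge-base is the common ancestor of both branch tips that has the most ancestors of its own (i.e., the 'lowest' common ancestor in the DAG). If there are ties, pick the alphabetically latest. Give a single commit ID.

After op 1 (branch): HEAD=main@A [feat=A main=A]
After op 2 (commit): HEAD=main@B [feat=A main=B]
After op 3 (commit): HEAD=main@C [feat=A main=C]
After op 4 (commit): HEAD=main@D [feat=A main=D]
After op 5 (commit): HEAD=main@E [feat=A main=E]
After op 6 (reset): HEAD=main@A [feat=A main=A]
After op 7 (checkout): HEAD=feat@A [feat=A main=A]
After op 8 (merge): HEAD=feat@F [feat=F main=A]
After op 9 (checkout): HEAD=main@A [feat=F main=A]
After op 10 (branch): HEAD=main@A [feat=F main=A work=A]
After op 11 (checkout): HEAD=work@A [feat=F main=A work=A]
After op 12 (merge): HEAD=work@G [feat=F main=A work=G]
ancestors(main=A): ['A']
ancestors(work=G): ['A', 'F', 'G']
common: ['A']

Answer: A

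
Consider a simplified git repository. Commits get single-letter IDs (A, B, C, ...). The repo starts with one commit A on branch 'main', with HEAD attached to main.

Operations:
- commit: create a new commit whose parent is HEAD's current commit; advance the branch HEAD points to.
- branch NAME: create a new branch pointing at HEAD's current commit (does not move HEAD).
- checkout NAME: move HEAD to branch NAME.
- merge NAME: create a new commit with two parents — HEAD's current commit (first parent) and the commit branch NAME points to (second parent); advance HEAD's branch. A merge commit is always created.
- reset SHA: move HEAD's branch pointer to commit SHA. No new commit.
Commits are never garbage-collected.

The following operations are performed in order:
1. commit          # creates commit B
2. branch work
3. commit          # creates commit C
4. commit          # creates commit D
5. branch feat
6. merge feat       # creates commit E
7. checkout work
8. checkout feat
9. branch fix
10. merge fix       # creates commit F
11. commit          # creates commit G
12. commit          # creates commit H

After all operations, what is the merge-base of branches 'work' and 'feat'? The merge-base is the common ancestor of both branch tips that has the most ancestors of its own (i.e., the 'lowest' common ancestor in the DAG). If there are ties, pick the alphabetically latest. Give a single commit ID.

After op 1 (commit): HEAD=main@B [main=B]
After op 2 (branch): HEAD=main@B [main=B work=B]
After op 3 (commit): HEAD=main@C [main=C work=B]
After op 4 (commit): HEAD=main@D [main=D work=B]
After op 5 (branch): HEAD=main@D [feat=D main=D work=B]
After op 6 (merge): HEAD=main@E [feat=D main=E work=B]
After op 7 (checkout): HEAD=work@B [feat=D main=E work=B]
After op 8 (checkout): HEAD=feat@D [feat=D main=E work=B]
After op 9 (branch): HEAD=feat@D [feat=D fix=D main=E work=B]
After op 10 (merge): HEAD=feat@F [feat=F fix=D main=E work=B]
After op 11 (commit): HEAD=feat@G [feat=G fix=D main=E work=B]
After op 12 (commit): HEAD=feat@H [feat=H fix=D main=E work=B]
ancestors(work=B): ['A', 'B']
ancestors(feat=H): ['A', 'B', 'C', 'D', 'F', 'G', 'H']
common: ['A', 'B']

Answer: B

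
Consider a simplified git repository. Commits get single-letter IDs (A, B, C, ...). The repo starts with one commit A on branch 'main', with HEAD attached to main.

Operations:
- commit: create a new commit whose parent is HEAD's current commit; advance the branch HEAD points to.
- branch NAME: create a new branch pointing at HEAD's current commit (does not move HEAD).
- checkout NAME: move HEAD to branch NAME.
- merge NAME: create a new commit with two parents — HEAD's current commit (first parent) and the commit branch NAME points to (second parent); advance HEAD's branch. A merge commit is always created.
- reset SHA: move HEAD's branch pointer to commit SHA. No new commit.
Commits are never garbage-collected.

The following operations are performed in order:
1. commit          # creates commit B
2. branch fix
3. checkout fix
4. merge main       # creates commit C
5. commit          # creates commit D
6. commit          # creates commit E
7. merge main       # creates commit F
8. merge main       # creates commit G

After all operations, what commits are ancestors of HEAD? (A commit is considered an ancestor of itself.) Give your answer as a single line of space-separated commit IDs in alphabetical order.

Answer: A B C D E F G

Derivation:
After op 1 (commit): HEAD=main@B [main=B]
After op 2 (branch): HEAD=main@B [fix=B main=B]
After op 3 (checkout): HEAD=fix@B [fix=B main=B]
After op 4 (merge): HEAD=fix@C [fix=C main=B]
After op 5 (commit): HEAD=fix@D [fix=D main=B]
After op 6 (commit): HEAD=fix@E [fix=E main=B]
After op 7 (merge): HEAD=fix@F [fix=F main=B]
After op 8 (merge): HEAD=fix@G [fix=G main=B]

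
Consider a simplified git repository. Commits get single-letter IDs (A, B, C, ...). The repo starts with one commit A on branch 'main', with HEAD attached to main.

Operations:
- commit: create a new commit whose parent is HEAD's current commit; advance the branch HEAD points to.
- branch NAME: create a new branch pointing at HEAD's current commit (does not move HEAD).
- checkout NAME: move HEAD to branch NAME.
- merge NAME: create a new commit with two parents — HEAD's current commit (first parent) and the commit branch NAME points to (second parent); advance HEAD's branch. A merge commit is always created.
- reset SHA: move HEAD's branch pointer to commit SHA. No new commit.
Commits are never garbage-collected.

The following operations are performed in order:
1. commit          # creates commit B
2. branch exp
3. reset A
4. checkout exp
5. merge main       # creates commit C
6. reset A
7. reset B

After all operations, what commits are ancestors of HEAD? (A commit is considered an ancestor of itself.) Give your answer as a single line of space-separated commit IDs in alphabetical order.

After op 1 (commit): HEAD=main@B [main=B]
After op 2 (branch): HEAD=main@B [exp=B main=B]
After op 3 (reset): HEAD=main@A [exp=B main=A]
After op 4 (checkout): HEAD=exp@B [exp=B main=A]
After op 5 (merge): HEAD=exp@C [exp=C main=A]
After op 6 (reset): HEAD=exp@A [exp=A main=A]
After op 7 (reset): HEAD=exp@B [exp=B main=A]

Answer: A B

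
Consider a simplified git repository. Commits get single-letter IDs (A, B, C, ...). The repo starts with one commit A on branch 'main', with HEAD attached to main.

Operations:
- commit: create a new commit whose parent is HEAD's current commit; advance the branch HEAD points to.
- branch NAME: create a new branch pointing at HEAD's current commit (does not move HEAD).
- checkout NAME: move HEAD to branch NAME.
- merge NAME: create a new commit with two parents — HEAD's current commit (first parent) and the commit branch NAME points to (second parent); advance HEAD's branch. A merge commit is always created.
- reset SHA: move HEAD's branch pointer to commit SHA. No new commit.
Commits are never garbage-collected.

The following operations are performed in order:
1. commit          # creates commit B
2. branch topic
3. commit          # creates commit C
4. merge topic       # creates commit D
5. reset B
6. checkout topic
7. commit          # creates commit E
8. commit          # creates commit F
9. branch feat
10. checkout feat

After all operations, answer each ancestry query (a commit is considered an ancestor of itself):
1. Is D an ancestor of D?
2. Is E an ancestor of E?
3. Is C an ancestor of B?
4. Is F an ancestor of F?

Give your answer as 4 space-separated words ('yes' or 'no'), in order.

Answer: yes yes no yes

Derivation:
After op 1 (commit): HEAD=main@B [main=B]
After op 2 (branch): HEAD=main@B [main=B topic=B]
After op 3 (commit): HEAD=main@C [main=C topic=B]
After op 4 (merge): HEAD=main@D [main=D topic=B]
After op 5 (reset): HEAD=main@B [main=B topic=B]
After op 6 (checkout): HEAD=topic@B [main=B topic=B]
After op 7 (commit): HEAD=topic@E [main=B topic=E]
After op 8 (commit): HEAD=topic@F [main=B topic=F]
After op 9 (branch): HEAD=topic@F [feat=F main=B topic=F]
After op 10 (checkout): HEAD=feat@F [feat=F main=B topic=F]
ancestors(D) = {A,B,C,D}; D in? yes
ancestors(E) = {A,B,E}; E in? yes
ancestors(B) = {A,B}; C in? no
ancestors(F) = {A,B,E,F}; F in? yes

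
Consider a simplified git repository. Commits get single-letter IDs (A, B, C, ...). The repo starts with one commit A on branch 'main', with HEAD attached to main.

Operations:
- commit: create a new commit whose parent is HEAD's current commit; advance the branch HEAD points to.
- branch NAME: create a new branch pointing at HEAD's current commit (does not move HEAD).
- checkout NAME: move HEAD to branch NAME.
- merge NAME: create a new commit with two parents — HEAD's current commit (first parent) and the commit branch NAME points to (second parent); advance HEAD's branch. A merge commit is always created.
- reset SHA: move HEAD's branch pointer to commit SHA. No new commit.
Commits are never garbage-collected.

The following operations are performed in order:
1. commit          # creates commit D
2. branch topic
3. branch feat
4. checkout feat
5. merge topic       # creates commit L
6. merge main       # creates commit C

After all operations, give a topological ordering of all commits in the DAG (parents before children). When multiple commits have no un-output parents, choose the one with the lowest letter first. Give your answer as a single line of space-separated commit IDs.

Answer: A D L C

Derivation:
After op 1 (commit): HEAD=main@D [main=D]
After op 2 (branch): HEAD=main@D [main=D topic=D]
After op 3 (branch): HEAD=main@D [feat=D main=D topic=D]
After op 4 (checkout): HEAD=feat@D [feat=D main=D topic=D]
After op 5 (merge): HEAD=feat@L [feat=L main=D topic=D]
After op 6 (merge): HEAD=feat@C [feat=C main=D topic=D]
commit A: parents=[]
commit C: parents=['L', 'D']
commit D: parents=['A']
commit L: parents=['D', 'D']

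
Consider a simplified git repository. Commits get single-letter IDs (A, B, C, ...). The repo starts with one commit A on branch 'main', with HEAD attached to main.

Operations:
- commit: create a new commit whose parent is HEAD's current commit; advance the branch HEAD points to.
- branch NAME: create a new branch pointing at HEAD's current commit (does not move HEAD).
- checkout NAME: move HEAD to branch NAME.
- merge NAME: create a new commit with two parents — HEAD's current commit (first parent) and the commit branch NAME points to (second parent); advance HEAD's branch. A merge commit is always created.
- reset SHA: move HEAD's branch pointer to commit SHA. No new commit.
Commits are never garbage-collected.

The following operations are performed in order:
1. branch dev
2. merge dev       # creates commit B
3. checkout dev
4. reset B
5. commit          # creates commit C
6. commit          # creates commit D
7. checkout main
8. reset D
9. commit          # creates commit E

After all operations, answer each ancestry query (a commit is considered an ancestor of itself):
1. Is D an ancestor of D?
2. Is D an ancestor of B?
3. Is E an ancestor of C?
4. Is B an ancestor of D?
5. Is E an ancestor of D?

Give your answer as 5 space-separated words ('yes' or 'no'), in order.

Answer: yes no no yes no

Derivation:
After op 1 (branch): HEAD=main@A [dev=A main=A]
After op 2 (merge): HEAD=main@B [dev=A main=B]
After op 3 (checkout): HEAD=dev@A [dev=A main=B]
After op 4 (reset): HEAD=dev@B [dev=B main=B]
After op 5 (commit): HEAD=dev@C [dev=C main=B]
After op 6 (commit): HEAD=dev@D [dev=D main=B]
After op 7 (checkout): HEAD=main@B [dev=D main=B]
After op 8 (reset): HEAD=main@D [dev=D main=D]
After op 9 (commit): HEAD=main@E [dev=D main=E]
ancestors(D) = {A,B,C,D}; D in? yes
ancestors(B) = {A,B}; D in? no
ancestors(C) = {A,B,C}; E in? no
ancestors(D) = {A,B,C,D}; B in? yes
ancestors(D) = {A,B,C,D}; E in? no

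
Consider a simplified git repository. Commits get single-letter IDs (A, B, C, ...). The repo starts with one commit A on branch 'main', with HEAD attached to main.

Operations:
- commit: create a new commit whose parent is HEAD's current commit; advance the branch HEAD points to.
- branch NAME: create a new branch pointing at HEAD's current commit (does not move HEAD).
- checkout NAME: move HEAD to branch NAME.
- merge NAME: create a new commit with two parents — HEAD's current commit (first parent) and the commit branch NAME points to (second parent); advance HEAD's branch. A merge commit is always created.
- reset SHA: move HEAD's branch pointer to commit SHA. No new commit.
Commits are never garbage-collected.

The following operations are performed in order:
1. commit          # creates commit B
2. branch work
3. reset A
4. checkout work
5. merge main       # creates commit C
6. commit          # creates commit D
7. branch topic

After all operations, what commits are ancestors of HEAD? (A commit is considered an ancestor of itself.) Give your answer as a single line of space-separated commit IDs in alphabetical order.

After op 1 (commit): HEAD=main@B [main=B]
After op 2 (branch): HEAD=main@B [main=B work=B]
After op 3 (reset): HEAD=main@A [main=A work=B]
After op 4 (checkout): HEAD=work@B [main=A work=B]
After op 5 (merge): HEAD=work@C [main=A work=C]
After op 6 (commit): HEAD=work@D [main=A work=D]
After op 7 (branch): HEAD=work@D [main=A topic=D work=D]

Answer: A B C D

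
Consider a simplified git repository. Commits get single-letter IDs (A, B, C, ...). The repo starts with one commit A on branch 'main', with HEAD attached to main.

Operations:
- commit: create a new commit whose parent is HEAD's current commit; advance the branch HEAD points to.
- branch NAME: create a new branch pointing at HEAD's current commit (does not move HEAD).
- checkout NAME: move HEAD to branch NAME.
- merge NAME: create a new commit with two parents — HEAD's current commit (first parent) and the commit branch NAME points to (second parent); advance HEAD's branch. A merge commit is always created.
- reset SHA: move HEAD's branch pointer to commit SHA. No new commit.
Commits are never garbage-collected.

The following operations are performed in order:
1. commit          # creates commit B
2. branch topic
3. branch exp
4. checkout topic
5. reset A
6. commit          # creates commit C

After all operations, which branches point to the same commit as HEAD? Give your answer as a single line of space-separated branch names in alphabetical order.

After op 1 (commit): HEAD=main@B [main=B]
After op 2 (branch): HEAD=main@B [main=B topic=B]
After op 3 (branch): HEAD=main@B [exp=B main=B topic=B]
After op 4 (checkout): HEAD=topic@B [exp=B main=B topic=B]
After op 5 (reset): HEAD=topic@A [exp=B main=B topic=A]
After op 6 (commit): HEAD=topic@C [exp=B main=B topic=C]

Answer: topic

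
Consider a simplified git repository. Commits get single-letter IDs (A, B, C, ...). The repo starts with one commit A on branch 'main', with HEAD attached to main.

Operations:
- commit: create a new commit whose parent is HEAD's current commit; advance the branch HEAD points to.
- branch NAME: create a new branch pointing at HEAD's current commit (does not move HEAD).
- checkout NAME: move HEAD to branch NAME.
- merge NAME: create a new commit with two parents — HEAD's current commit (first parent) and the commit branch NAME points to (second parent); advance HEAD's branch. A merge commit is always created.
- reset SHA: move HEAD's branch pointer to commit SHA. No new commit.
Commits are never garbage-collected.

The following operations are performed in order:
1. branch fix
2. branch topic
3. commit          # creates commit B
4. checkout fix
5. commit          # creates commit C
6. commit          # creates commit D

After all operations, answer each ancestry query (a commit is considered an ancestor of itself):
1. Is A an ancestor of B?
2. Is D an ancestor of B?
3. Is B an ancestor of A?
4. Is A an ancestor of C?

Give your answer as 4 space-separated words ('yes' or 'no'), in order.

Answer: yes no no yes

Derivation:
After op 1 (branch): HEAD=main@A [fix=A main=A]
After op 2 (branch): HEAD=main@A [fix=A main=A topic=A]
After op 3 (commit): HEAD=main@B [fix=A main=B topic=A]
After op 4 (checkout): HEAD=fix@A [fix=A main=B topic=A]
After op 5 (commit): HEAD=fix@C [fix=C main=B topic=A]
After op 6 (commit): HEAD=fix@D [fix=D main=B topic=A]
ancestors(B) = {A,B}; A in? yes
ancestors(B) = {A,B}; D in? no
ancestors(A) = {A}; B in? no
ancestors(C) = {A,C}; A in? yes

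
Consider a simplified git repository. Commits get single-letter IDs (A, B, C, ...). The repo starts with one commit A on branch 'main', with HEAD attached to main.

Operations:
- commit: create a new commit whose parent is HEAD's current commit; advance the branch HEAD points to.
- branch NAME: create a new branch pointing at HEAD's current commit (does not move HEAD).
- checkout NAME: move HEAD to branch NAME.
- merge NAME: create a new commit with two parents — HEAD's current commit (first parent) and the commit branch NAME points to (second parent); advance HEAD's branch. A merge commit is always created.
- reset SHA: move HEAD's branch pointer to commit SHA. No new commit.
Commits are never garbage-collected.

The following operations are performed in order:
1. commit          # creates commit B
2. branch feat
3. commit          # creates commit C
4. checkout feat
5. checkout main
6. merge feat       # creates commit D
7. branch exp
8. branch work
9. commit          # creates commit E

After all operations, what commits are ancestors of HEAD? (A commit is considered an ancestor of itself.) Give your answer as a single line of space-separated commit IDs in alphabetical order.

Answer: A B C D E

Derivation:
After op 1 (commit): HEAD=main@B [main=B]
After op 2 (branch): HEAD=main@B [feat=B main=B]
After op 3 (commit): HEAD=main@C [feat=B main=C]
After op 4 (checkout): HEAD=feat@B [feat=B main=C]
After op 5 (checkout): HEAD=main@C [feat=B main=C]
After op 6 (merge): HEAD=main@D [feat=B main=D]
After op 7 (branch): HEAD=main@D [exp=D feat=B main=D]
After op 8 (branch): HEAD=main@D [exp=D feat=B main=D work=D]
After op 9 (commit): HEAD=main@E [exp=D feat=B main=E work=D]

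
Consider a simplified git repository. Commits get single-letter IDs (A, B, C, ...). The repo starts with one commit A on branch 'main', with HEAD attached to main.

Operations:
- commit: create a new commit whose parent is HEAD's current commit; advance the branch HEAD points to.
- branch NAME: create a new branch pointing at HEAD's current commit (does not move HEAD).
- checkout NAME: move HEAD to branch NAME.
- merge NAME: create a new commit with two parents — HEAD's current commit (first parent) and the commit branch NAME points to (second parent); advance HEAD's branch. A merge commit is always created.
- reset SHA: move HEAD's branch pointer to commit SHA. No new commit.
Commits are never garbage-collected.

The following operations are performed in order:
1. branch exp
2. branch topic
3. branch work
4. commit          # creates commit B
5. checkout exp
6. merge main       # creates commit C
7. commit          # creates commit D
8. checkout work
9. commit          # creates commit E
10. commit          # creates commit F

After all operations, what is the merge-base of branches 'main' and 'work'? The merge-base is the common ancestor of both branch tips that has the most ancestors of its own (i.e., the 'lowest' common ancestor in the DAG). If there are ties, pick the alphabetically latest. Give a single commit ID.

After op 1 (branch): HEAD=main@A [exp=A main=A]
After op 2 (branch): HEAD=main@A [exp=A main=A topic=A]
After op 3 (branch): HEAD=main@A [exp=A main=A topic=A work=A]
After op 4 (commit): HEAD=main@B [exp=A main=B topic=A work=A]
After op 5 (checkout): HEAD=exp@A [exp=A main=B topic=A work=A]
After op 6 (merge): HEAD=exp@C [exp=C main=B topic=A work=A]
After op 7 (commit): HEAD=exp@D [exp=D main=B topic=A work=A]
After op 8 (checkout): HEAD=work@A [exp=D main=B topic=A work=A]
After op 9 (commit): HEAD=work@E [exp=D main=B topic=A work=E]
After op 10 (commit): HEAD=work@F [exp=D main=B topic=A work=F]
ancestors(main=B): ['A', 'B']
ancestors(work=F): ['A', 'E', 'F']
common: ['A']

Answer: A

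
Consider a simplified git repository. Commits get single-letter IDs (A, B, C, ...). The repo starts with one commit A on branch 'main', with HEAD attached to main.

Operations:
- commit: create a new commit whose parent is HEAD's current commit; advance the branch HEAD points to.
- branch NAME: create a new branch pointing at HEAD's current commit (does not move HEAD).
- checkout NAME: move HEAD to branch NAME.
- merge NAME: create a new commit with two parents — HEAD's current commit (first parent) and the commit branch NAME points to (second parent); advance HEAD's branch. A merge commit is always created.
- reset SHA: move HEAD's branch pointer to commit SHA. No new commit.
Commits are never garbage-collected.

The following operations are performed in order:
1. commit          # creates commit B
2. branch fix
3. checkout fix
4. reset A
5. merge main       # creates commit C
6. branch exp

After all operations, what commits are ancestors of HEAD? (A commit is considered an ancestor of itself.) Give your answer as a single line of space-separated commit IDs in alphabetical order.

After op 1 (commit): HEAD=main@B [main=B]
After op 2 (branch): HEAD=main@B [fix=B main=B]
After op 3 (checkout): HEAD=fix@B [fix=B main=B]
After op 4 (reset): HEAD=fix@A [fix=A main=B]
After op 5 (merge): HEAD=fix@C [fix=C main=B]
After op 6 (branch): HEAD=fix@C [exp=C fix=C main=B]

Answer: A B C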